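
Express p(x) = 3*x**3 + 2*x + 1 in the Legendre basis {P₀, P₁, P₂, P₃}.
P₀ + (19/5)P₁ + (6/5)P₃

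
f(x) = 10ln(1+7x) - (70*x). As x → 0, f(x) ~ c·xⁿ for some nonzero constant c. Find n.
2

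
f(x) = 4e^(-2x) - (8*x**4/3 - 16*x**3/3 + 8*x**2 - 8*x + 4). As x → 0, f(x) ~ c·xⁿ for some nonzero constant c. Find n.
5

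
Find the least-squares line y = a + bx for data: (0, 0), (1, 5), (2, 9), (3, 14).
a = 1/10, b = 23/5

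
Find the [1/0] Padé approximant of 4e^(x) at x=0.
4*x + 4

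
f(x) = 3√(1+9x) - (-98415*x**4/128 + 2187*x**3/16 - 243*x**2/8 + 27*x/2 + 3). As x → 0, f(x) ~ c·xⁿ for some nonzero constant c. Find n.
5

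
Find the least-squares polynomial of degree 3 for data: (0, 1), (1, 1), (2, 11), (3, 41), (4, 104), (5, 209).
127/126 + (-877/756)x + (-83/126)x² + (199/108)x³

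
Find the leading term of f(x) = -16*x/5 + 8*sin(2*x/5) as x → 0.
-32*x**3/375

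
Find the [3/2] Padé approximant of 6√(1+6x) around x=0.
(81*x**3/2 + 243*x**2/2 + 54*x + 6)/(27*x**2/4 + 6*x + 1)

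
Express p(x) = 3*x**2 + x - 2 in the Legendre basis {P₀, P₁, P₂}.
-P₀ + P₁ + (2)P₂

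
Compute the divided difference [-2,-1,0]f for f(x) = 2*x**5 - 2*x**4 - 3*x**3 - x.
-35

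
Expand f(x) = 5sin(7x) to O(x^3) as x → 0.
35*x + O(x**3)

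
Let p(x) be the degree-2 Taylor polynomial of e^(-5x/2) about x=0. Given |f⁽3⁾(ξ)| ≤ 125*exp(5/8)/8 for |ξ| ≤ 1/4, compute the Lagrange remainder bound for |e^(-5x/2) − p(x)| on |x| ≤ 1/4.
125*exp(5/8)/3072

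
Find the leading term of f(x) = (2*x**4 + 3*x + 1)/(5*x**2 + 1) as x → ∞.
2*x**2/5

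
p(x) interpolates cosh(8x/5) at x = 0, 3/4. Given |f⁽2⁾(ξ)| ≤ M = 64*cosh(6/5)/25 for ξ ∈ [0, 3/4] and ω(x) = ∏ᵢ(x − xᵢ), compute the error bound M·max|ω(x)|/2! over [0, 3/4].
9*cosh(6/5)/50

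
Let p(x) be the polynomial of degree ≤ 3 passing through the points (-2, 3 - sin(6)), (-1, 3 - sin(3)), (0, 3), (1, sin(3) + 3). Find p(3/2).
5*sin(6)/16 + 7*sin(3)/8 + 3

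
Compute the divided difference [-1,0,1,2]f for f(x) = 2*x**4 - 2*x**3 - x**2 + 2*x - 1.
2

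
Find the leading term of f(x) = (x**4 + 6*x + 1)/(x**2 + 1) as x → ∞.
x**2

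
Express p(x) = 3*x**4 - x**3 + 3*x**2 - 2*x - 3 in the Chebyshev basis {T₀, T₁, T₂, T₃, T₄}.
(-3/8)T₀ + (-11/4)T₁ + (3)T₂ + (-1/4)T₃ + (3/8)T₄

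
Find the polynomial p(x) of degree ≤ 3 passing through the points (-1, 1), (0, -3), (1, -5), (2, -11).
-x**3 + x**2 - 2*x - 3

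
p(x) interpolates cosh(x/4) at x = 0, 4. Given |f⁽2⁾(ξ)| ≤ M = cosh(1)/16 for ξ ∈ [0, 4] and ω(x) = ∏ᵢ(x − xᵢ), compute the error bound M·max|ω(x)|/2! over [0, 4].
cosh(1)/8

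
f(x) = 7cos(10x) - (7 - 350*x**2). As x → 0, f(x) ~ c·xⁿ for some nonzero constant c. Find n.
4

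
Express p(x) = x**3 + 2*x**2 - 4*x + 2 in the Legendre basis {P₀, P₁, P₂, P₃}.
(8/3)P₀ + (-17/5)P₁ + (4/3)P₂ + (2/5)P₃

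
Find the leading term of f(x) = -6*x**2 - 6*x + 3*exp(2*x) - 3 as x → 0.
4*x**3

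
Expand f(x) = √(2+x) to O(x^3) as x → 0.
sqrt(2) + sqrt(2)*x/4 - sqrt(2)*x**2/32 + O(x**3)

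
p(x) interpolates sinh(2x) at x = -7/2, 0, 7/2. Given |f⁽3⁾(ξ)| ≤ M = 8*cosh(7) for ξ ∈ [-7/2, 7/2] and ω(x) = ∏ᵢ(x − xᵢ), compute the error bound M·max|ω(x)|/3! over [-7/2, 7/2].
343*sqrt(3)*cosh(7)/27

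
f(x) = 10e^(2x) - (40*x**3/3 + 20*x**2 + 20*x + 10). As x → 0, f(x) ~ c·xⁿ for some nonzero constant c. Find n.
4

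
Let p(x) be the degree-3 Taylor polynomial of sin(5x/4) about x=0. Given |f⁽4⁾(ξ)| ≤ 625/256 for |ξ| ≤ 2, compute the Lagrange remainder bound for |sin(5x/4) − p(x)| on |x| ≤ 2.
625/384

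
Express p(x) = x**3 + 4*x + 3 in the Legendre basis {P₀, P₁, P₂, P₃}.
(3)P₀ + (23/5)P₁ + (2/5)P₃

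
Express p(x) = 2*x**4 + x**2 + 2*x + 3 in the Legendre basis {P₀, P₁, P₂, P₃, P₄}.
(56/15)P₀ + (2)P₁ + (38/21)P₂ + (16/35)P₄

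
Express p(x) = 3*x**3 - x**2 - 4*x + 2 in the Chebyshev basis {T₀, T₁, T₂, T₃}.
(3/2)T₀ + (-7/4)T₁ + (-1/2)T₂ + (3/4)T₃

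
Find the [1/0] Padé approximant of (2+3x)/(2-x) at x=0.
2*x + 1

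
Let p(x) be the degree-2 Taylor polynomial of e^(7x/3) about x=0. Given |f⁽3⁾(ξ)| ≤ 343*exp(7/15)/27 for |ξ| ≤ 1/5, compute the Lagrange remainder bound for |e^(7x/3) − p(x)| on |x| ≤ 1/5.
343*exp(7/15)/20250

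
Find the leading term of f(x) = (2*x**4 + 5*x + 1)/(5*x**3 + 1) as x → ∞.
2*x/5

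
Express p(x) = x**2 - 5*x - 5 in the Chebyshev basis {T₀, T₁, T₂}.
(-9/2)T₀ + (-5)T₁ + (1/2)T₂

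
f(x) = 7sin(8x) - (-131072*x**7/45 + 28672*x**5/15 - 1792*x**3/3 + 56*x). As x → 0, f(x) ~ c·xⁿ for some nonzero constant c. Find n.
9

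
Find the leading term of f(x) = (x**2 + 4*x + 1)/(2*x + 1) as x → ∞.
x/2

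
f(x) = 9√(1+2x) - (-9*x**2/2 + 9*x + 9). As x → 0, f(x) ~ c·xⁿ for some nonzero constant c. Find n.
3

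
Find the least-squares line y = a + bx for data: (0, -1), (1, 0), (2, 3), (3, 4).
a = -6/5, b = 9/5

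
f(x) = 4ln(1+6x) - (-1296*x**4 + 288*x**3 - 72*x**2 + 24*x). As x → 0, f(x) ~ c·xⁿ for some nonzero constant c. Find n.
5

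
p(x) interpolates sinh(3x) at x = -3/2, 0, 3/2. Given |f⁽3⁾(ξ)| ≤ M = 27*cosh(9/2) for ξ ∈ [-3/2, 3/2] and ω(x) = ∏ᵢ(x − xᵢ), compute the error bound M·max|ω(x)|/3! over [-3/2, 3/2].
27*sqrt(3)*cosh(9/2)/8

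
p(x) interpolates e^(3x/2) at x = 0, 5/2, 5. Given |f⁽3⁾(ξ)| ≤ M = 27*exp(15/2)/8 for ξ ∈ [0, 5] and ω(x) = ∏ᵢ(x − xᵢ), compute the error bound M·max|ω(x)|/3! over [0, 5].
125*sqrt(3)*exp(15/2)/64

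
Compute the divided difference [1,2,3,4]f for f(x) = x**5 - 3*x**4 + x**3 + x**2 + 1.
36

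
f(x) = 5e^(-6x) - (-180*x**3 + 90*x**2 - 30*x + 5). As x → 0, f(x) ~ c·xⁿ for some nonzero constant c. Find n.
4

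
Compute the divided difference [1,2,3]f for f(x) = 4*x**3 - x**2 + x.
23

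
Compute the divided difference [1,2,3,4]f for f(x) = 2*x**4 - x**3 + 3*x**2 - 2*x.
19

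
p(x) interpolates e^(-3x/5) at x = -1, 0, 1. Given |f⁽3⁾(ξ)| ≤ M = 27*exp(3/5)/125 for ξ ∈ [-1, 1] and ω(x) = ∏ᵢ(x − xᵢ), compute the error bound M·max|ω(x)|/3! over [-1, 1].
sqrt(3)*exp(3/5)/125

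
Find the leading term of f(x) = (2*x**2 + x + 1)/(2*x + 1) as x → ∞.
x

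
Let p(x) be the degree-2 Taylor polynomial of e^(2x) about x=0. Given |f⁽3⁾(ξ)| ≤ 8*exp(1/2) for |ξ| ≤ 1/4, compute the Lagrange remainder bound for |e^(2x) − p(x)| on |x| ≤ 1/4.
exp(1/2)/48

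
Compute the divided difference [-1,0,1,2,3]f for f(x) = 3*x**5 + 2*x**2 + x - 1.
15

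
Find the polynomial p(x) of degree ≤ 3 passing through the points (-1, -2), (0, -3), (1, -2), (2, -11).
-2*x**3 + x**2 + 2*x - 3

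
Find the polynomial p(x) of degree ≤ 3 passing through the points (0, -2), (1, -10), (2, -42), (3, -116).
-3*x**3 - 3*x**2 - 2*x - 2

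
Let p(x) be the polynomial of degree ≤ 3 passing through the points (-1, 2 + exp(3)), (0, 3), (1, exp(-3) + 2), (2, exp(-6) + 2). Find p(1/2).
(-1 + 9*exp(3) + (41 - exp(3))*exp(6))*exp(-6)/16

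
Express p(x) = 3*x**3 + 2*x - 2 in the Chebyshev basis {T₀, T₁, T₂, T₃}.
(-2)T₀ + (17/4)T₁ + (3/4)T₃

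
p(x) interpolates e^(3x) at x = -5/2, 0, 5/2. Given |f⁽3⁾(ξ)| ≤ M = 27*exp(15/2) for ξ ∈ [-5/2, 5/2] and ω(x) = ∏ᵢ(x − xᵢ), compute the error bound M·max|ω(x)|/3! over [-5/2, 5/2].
125*sqrt(3)*exp(15/2)/8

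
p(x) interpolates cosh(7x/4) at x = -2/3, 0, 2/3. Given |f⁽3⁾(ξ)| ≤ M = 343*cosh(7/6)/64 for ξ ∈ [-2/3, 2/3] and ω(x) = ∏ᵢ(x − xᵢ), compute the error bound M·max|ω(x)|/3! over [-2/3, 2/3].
343*sqrt(3)*cosh(7/6)/5832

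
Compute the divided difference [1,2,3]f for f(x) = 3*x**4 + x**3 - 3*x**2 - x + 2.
78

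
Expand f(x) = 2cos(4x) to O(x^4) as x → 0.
2 - 16*x**2 + O(x**4)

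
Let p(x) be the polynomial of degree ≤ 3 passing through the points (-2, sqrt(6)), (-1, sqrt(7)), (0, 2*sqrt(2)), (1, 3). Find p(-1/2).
-3/16 - sqrt(6)/16 + 9*sqrt(7)/16 + 9*sqrt(2)/8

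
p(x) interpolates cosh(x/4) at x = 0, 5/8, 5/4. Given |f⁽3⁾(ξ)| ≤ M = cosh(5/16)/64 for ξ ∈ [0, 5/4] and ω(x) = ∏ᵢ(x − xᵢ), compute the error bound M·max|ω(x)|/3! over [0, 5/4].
125*sqrt(3)*cosh(5/16)/884736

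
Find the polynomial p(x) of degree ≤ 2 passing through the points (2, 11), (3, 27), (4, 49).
3*x**2 + x - 3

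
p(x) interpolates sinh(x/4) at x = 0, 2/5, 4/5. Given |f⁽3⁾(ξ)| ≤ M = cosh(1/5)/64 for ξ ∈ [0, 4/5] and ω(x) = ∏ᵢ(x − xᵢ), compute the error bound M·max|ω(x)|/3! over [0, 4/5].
sqrt(3)*cosh(1/5)/27000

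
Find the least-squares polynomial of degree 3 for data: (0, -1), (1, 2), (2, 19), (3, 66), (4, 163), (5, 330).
-73/63 + (713/189)x + (-205/63)x² + (85/27)x³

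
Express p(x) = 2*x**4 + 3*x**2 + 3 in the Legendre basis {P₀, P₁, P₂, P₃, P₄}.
(22/5)P₀ + (22/7)P₂ + (16/35)P₄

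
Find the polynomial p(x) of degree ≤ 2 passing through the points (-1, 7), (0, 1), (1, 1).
3*x**2 - 3*x + 1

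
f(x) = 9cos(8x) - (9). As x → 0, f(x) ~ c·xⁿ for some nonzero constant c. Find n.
2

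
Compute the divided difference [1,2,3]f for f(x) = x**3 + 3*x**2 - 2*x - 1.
9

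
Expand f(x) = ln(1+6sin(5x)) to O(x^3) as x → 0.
30*x - 450*x**2 + O(x**3)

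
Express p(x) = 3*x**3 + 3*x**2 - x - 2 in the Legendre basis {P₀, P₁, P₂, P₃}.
-P₀ + (4/5)P₁ + (2)P₂ + (6/5)P₃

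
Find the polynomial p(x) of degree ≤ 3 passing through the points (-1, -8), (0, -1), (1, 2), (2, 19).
3*x**3 - 2*x**2 + 2*x - 1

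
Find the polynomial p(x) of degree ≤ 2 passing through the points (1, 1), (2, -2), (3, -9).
-2*x**2 + 3*x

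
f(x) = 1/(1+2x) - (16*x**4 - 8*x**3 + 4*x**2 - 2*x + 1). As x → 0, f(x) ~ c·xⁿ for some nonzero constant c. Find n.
5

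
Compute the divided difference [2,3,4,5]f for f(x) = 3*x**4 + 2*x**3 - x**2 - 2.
44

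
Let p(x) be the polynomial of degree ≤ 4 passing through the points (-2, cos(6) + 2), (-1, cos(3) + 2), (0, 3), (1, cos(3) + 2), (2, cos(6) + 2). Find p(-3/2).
21*cos(3)/16 + 15*cos(6)/64 + 93/64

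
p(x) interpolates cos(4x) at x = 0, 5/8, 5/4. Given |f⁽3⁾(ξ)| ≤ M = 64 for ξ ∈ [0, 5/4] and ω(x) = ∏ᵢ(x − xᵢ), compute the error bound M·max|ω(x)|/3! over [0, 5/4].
125*sqrt(3)/216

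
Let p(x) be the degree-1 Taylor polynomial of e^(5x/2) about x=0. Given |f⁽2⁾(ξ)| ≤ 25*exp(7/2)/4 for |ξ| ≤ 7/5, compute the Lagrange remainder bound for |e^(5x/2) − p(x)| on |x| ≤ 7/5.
49*exp(7/2)/8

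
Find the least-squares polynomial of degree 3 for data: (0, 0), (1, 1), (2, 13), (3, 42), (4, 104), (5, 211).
-17/63 + (430/189)x + (-265/126)x² + (109/54)x³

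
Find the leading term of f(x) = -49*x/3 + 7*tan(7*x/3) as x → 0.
2401*x**3/81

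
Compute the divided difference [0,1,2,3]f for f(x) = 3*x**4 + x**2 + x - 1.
18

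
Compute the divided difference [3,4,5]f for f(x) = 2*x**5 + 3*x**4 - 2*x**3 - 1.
1587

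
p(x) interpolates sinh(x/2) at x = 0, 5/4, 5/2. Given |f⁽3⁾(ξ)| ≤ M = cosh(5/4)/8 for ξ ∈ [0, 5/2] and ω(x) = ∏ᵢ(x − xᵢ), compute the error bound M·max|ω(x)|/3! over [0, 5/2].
125*sqrt(3)*cosh(5/4)/13824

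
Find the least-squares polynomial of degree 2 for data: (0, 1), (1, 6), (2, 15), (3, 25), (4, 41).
38/35 + (233/70)x + (23/14)x²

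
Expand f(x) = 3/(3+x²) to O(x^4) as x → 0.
1 - x**2/3 + O(x**4)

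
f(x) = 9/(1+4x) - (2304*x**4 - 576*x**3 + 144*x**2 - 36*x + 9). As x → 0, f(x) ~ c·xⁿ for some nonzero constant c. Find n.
5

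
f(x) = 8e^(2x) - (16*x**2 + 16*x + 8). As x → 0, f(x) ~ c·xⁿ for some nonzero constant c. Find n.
3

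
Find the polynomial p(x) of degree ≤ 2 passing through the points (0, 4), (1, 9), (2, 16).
x**2 + 4*x + 4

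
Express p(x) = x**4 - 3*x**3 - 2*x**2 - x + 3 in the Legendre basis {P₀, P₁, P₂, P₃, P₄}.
(38/15)P₀ + (-14/5)P₁ + (-16/21)P₂ + (-6/5)P₃ + (8/35)P₄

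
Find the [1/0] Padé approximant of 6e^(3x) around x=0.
18*x + 6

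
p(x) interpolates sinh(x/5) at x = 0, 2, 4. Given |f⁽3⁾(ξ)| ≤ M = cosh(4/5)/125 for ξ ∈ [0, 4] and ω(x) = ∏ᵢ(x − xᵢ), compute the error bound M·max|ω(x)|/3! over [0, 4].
8*sqrt(3)*cosh(4/5)/3375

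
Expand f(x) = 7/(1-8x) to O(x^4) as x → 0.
7 + 56*x + 448*x**2 + 3584*x**3 + O(x**4)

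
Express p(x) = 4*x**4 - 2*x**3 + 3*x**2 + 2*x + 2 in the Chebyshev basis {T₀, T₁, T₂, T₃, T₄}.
(5)T₀ + (1/2)T₁ + (7/2)T₂ + (-1/2)T₃ + (1/2)T₄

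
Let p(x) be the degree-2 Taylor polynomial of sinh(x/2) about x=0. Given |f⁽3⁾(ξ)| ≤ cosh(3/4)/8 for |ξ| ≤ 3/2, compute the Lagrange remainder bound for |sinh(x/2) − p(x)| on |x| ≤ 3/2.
9*cosh(3/4)/128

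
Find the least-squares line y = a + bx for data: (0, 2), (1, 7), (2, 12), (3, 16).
a = 11/5, b = 47/10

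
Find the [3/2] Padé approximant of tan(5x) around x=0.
(-25*x**3/3 + 5*x)/(1 - 10*x**2)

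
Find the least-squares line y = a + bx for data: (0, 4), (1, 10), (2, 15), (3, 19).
a = 9/2, b = 5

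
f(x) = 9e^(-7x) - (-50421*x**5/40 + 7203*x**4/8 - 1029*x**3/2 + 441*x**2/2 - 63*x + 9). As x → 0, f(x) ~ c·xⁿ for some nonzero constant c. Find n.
6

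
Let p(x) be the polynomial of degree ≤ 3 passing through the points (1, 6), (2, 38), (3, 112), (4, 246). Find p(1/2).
1/8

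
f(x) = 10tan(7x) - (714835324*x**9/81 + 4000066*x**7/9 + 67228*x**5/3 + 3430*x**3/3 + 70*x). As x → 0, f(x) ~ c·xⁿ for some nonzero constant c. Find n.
11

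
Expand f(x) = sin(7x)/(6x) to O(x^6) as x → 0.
7/6 - 343*x**2/36 + 16807*x**4/720 + O(x**6)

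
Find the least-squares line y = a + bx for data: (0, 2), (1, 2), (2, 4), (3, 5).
a = 8/5, b = 11/10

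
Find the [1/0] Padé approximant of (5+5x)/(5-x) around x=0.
6*x/5 + 1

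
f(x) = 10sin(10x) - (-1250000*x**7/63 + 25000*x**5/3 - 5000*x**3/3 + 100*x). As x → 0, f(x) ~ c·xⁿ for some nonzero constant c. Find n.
9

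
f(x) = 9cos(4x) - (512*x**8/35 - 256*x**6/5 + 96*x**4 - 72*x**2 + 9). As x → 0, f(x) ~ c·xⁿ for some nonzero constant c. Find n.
10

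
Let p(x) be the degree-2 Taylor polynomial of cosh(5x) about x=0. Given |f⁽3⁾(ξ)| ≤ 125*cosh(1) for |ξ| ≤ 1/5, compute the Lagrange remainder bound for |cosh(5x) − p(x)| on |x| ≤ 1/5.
cosh(1)/6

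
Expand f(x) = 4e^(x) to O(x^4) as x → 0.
4 + 4*x + 2*x**2 + 2*x**3/3 + O(x**4)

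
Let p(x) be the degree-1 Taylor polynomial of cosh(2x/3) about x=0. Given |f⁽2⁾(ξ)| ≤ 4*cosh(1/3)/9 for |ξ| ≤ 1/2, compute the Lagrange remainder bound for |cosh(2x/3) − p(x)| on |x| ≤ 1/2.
cosh(1/3)/18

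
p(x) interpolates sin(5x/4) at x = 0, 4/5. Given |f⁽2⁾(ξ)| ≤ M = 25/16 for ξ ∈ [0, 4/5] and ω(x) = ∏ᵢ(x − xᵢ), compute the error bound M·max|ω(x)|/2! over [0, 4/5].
1/8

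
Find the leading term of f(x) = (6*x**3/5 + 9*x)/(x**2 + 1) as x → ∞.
6*x/5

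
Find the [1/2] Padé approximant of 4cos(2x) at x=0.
4/(2*x**2 + 1)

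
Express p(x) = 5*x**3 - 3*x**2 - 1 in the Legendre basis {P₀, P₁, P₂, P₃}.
(-2)P₀ + (3)P₁ + (-2)P₂ + (2)P₃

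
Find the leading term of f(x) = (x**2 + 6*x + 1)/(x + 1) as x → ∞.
x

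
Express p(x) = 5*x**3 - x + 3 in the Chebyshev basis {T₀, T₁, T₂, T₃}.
(3)T₀ + (11/4)T₁ + (5/4)T₃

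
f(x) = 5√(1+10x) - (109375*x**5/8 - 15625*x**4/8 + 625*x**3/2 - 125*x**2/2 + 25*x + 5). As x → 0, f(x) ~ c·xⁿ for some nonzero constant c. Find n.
6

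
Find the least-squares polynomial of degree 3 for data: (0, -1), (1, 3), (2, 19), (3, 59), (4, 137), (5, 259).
-52/63 + (31/54)x + (59/63)x² + (101/54)x³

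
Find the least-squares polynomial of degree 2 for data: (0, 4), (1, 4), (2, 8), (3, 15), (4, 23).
26/7 + (-37/70)x + (19/14)x²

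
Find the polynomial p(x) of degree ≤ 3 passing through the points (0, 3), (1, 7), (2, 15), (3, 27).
2*x**2 + 2*x + 3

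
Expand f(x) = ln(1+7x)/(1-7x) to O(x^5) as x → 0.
7*x + 49*x**2/2 + 1715*x**3/6 + 16807*x**4/12 + O(x**5)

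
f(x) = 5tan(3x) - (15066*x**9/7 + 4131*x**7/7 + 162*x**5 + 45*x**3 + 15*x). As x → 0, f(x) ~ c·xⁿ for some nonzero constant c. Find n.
11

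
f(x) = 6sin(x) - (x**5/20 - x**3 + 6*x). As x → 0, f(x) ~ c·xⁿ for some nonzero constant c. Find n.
7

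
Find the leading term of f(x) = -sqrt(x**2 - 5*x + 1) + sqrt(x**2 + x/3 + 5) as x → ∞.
8/3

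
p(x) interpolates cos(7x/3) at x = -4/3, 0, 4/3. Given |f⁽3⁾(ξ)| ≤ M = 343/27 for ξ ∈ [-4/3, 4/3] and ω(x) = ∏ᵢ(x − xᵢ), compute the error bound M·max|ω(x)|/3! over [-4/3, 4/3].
21952*sqrt(3)/19683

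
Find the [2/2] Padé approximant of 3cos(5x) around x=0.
(3 - 125*x**2/4)/(25*x**2/12 + 1)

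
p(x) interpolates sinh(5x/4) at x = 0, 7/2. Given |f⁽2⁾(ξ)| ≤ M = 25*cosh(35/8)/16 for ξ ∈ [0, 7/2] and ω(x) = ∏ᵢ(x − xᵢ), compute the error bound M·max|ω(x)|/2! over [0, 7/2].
1225*cosh(35/8)/512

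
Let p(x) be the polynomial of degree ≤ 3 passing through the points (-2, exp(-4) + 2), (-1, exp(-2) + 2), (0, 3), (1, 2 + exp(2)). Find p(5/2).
(-35 + 135*exp(2) + (-157 + 105*exp(2))*exp(4))*exp(-4)/16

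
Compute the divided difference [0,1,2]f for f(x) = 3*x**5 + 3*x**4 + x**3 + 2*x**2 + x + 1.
71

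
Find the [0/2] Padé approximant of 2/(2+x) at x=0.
1/(x/2 + 1)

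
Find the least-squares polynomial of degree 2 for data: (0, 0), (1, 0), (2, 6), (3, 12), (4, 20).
-18/35 + (22/35)x + (8/7)x²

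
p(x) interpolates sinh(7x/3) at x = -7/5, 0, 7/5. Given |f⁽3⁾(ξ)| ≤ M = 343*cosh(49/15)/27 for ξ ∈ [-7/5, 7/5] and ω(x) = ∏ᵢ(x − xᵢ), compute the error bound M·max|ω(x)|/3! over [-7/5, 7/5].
117649*sqrt(3)*cosh(49/15)/91125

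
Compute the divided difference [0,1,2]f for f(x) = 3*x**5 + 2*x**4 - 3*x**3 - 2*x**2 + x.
48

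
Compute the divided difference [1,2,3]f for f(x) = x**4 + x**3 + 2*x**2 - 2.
33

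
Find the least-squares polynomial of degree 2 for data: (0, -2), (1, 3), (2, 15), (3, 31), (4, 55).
-2 + (11/5)x + (3)x²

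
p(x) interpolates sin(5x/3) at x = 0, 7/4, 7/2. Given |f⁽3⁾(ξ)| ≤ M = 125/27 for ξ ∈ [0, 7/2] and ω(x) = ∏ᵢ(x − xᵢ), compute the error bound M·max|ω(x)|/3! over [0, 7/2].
42875*sqrt(3)/46656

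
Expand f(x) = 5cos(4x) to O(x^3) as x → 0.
5 - 40*x**2 + O(x**3)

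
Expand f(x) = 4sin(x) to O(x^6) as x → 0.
4*x - 2*x**3/3 + x**5/30 + O(x**6)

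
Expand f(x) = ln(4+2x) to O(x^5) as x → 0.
log(4) + x/2 - x**2/8 + x**3/24 - x**4/64 + O(x**5)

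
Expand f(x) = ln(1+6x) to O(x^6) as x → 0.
6*x - 18*x**2 + 72*x**3 - 324*x**4 + 7776*x**5/5 + O(x**6)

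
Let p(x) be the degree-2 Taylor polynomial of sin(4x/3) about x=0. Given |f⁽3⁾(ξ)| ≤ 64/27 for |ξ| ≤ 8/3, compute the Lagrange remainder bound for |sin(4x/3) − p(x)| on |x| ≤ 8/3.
16384/2187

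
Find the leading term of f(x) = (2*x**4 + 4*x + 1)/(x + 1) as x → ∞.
2*x**3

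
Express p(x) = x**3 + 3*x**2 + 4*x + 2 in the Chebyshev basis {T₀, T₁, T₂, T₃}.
(7/2)T₀ + (19/4)T₁ + (3/2)T₂ + (1/4)T₃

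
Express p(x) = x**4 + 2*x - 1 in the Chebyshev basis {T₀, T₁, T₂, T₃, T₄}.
(-5/8)T₀ + (2)T₁ + (1/2)T₂ + (1/8)T₄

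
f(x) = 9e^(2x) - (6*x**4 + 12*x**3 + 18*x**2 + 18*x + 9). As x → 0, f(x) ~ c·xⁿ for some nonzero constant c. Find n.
5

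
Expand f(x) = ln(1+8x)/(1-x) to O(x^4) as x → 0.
8*x - 24*x**2 + 440*x**3/3 + O(x**4)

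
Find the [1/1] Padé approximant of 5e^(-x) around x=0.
(5 - 5*x/2)/(x/2 + 1)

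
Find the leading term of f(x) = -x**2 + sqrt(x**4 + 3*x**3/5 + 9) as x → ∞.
3*x/10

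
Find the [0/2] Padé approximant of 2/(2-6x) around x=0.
1/(1 - 3*x)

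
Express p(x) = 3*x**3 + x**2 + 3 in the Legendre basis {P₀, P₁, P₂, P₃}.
(10/3)P₀ + (9/5)P₁ + (2/3)P₂ + (6/5)P₃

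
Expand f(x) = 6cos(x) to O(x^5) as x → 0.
6 - 3*x**2 + x**4/4 + O(x**5)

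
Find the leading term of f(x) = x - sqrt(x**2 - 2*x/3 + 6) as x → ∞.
1/3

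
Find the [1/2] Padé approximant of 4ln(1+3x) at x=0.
12*x/(-3*x**2/4 + 3*x/2 + 1)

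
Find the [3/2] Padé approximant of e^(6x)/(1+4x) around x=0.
(1098*x**3/95 + 909*x**2/95 + 90*x/19 + 1)/(-561*x**2/95 + 52*x/19 + 1)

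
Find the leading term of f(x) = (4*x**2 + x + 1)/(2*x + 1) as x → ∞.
2*x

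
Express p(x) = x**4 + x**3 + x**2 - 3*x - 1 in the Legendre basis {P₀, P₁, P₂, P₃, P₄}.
(-7/15)P₀ + (-12/5)P₁ + (26/21)P₂ + (2/5)P₃ + (8/35)P₄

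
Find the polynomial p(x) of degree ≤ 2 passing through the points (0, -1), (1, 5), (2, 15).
2*x**2 + 4*x - 1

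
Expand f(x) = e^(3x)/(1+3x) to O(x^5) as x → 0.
1 + 9*x**2/2 - 9*x**3 + 243*x**4/8 + O(x**5)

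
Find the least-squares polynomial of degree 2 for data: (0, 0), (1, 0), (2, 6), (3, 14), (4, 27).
-1/5 + (-6/5)x + (2)x²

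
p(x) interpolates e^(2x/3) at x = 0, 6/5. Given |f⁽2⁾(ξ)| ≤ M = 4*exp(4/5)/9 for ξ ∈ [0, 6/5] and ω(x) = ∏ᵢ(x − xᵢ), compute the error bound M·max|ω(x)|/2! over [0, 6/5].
2*exp(4/5)/25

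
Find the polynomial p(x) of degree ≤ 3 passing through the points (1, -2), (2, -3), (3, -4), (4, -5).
-x - 1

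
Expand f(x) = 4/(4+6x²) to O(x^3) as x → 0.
1 - 3*x**2/2 + O(x**3)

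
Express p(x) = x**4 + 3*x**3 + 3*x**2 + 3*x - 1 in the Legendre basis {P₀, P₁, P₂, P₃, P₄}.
(1/5)P₀ + (24/5)P₁ + (18/7)P₂ + (6/5)P₃ + (8/35)P₄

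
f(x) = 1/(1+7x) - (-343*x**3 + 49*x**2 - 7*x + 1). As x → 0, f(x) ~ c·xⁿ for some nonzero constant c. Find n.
4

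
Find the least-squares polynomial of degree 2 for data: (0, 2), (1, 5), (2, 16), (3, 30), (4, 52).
13/7 + (11/14)x + (41/14)x²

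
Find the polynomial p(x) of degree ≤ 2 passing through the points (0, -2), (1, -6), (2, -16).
-3*x**2 - x - 2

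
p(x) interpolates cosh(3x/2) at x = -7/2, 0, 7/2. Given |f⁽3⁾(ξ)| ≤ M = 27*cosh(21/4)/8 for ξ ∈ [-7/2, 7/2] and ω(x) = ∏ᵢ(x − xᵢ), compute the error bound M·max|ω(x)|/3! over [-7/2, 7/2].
343*sqrt(3)*cosh(21/4)/64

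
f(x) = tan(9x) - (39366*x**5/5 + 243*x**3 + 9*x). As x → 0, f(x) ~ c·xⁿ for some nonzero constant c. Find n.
7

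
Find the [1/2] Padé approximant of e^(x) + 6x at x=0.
(2017*x/291 + 1)/(-11*x**2/582 - 20*x/291 + 1)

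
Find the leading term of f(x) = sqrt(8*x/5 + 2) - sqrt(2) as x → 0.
2*sqrt(2)*x/5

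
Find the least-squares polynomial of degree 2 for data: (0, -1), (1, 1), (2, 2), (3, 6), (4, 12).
-22/35 + (-3/70)x + (11/14)x²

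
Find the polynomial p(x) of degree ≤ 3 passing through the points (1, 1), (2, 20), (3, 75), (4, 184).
3*x**3 - 2*x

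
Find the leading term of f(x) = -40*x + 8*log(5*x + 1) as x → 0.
-100*x**2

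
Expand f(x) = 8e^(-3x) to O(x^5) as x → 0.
8 - 24*x + 36*x**2 - 36*x**3 + 27*x**4 + O(x**5)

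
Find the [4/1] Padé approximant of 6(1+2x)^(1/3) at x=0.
(32*x**4/81 - 128*x**3/135 + 16*x**2/5 + 64*x/5 + 6)/(22*x/15 + 1)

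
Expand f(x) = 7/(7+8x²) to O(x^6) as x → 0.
1 - 8*x**2/7 + 64*x**4/49 + O(x**6)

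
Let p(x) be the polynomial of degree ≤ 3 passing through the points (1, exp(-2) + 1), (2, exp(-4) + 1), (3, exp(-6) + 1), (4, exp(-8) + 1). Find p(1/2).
(-35*exp(4) - 5 + 21*exp(2) + 35*exp(6) + 16*exp(8))*exp(-8)/16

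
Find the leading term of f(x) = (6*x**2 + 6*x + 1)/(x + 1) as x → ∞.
6*x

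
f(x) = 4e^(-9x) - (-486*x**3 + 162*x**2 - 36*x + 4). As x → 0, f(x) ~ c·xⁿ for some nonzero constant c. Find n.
4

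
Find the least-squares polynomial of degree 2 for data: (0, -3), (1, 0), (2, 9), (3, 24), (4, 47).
-99/35 + (-26/35)x + (23/7)x²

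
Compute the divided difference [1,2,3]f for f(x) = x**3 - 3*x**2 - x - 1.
3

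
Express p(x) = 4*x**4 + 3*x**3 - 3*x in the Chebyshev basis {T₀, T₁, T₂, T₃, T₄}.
(3/2)T₀ + (-3/4)T₁ + (2)T₂ + (3/4)T₃ + (1/2)T₄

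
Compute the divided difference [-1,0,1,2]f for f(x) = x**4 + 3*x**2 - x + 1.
2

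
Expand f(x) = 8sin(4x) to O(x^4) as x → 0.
32*x - 256*x**3/3 + O(x**4)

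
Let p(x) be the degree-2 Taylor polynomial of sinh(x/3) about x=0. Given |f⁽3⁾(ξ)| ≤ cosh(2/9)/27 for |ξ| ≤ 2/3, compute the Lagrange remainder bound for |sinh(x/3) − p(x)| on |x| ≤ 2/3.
4*cosh(2/9)/2187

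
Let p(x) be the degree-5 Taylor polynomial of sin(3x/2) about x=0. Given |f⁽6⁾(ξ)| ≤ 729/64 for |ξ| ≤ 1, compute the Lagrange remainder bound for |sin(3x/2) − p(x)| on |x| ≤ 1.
81/5120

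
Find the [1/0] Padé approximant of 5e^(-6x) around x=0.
5 - 30*x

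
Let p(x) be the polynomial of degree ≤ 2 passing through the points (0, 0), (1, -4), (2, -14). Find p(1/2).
-5/4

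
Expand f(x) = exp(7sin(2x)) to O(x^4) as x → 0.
1 + 14*x + 98*x**2 + 448*x**3 + O(x**4)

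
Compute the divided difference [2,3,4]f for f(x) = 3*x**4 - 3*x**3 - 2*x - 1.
138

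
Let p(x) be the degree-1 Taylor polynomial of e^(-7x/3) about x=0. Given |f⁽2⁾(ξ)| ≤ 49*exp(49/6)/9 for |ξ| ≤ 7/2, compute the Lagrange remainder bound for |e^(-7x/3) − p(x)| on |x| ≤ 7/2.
2401*exp(49/6)/72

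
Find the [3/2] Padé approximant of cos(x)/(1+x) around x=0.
(7*x**3/12 - 7*x**2/12 - x + 1)/(1 - 13*x**2/12)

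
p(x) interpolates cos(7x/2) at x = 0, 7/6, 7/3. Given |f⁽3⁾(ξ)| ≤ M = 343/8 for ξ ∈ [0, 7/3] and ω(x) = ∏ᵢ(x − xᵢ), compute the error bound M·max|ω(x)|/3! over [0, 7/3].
117649*sqrt(3)/46656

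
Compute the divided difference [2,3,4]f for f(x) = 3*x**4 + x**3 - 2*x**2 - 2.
172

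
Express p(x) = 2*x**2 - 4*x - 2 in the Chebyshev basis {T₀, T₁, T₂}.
-T₀ + (-4)T₁ + T₂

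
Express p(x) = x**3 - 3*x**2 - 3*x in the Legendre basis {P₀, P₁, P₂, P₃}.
-P₀ + (-12/5)P₁ + (-2)P₂ + (2/5)P₃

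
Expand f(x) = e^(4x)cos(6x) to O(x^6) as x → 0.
1 + 4*x - 10*x**2 - 184*x**3/3 - 238*x**4/3 + 488*x**5/15 + O(x**6)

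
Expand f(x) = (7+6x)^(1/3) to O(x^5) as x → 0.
7**(1/3) + 2*7**(1/3)*x/7 - 4*7**(1/3)*x**2/49 + 40*7**(1/3)*x**3/1029 - 160*7**(1/3)*x**4/7203 + O(x**5)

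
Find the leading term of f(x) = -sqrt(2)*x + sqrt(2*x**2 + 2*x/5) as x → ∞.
sqrt(2)/10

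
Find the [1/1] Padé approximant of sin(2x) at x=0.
2*x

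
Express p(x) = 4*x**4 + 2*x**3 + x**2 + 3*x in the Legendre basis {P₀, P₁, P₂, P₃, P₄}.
(17/15)P₀ + (21/5)P₁ + (62/21)P₂ + (4/5)P₃ + (32/35)P₄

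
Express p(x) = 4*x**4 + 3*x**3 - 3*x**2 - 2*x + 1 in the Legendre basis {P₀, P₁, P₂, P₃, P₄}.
(4/5)P₀ + (-1/5)P₁ + (2/7)P₂ + (6/5)P₃ + (32/35)P₄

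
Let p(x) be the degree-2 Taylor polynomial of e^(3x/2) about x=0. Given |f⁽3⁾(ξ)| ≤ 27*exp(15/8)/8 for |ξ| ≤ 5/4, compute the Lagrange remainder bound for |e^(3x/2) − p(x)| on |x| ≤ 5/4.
1125*exp(15/8)/1024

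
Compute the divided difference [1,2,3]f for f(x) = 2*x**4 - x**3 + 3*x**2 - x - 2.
47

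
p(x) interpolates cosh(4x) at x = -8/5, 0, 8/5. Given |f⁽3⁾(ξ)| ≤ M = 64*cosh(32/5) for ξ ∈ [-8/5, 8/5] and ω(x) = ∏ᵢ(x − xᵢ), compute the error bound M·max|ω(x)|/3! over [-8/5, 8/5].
32768*sqrt(3)*cosh(32/5)/3375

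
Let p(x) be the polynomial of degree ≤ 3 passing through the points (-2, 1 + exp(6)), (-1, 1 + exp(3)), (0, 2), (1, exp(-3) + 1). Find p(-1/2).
((-exp(6) + 25 + 9*exp(3))*exp(3) - 1)*exp(-3)/16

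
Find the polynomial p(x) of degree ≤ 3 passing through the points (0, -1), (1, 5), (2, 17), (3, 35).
3*x**2 + 3*x - 1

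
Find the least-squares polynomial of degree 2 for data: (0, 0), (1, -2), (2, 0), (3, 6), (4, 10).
-18/35 + (-62/35)x + (8/7)x²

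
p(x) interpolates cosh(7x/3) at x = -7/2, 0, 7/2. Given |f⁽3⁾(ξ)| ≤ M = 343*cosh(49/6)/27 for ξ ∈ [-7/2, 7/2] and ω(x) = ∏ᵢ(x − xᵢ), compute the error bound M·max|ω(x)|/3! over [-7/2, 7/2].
117649*sqrt(3)*cosh(49/6)/5832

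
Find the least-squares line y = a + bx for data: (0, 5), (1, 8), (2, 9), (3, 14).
a = 24/5, b = 14/5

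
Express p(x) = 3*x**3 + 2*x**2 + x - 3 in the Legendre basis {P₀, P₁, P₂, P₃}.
(-7/3)P₀ + (14/5)P₁ + (4/3)P₂ + (6/5)P₃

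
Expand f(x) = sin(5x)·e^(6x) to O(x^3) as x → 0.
5*x + 30*x**2 + O(x**3)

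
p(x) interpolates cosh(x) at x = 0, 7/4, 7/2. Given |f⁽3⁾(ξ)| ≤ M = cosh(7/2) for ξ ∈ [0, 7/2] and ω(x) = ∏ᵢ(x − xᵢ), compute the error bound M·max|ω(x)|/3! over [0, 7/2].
343*sqrt(3)*cosh(7/2)/1728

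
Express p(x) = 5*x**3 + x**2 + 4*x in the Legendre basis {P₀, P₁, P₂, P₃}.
(1/3)P₀ + (7)P₁ + (2/3)P₂ + (2)P₃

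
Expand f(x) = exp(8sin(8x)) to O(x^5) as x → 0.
1 + 64*x + 2048*x**2 + 43008*x**3 + 655360*x**4 + O(x**5)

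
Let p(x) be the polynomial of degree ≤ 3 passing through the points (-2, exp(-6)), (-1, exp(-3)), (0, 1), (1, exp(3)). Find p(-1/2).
((9 - exp(3))*exp(6) - 1 + 9*exp(3))*exp(-6)/16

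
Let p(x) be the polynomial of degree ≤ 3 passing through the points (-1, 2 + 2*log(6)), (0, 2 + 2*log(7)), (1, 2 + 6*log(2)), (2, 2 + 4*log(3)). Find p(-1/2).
2 + log(7*2**(3/4)*21**(7/8)/4)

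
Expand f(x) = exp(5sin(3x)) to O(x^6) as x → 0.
1 + 15*x + 225*x**2/2 + 540*x**3 + 14175*x**4/8 + 3807*x**5 + O(x**6)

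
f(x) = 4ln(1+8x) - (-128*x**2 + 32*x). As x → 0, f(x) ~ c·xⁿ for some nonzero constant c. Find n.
3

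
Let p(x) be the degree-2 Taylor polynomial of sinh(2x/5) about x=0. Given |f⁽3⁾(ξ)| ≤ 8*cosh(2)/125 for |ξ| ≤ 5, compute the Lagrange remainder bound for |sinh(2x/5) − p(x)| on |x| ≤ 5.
4*cosh(2)/3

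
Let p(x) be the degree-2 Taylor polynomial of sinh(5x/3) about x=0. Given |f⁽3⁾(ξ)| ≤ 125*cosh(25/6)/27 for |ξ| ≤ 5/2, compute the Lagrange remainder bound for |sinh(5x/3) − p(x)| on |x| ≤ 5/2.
15625*cosh(25/6)/1296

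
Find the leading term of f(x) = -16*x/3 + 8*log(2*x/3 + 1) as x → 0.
-16*x**2/9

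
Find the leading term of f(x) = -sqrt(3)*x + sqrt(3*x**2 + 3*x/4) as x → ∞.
sqrt(3)/8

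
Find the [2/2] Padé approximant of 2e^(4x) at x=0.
(8*x**2/3 + 4*x + 2)/(4*x**2/3 - 2*x + 1)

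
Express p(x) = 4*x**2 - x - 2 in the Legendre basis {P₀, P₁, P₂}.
(-2/3)P₀ - P₁ + (8/3)P₂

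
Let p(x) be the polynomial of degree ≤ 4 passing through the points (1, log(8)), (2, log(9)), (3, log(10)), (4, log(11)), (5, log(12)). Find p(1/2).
log(25600*11**(19/32)*2**(113/128)*3**(91/128)*5**(61/64)/264627)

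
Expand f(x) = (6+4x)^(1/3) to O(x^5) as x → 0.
6**(1/3) + 2*6**(1/3)*x/9 - 4*6**(1/3)*x**2/81 + 40*6**(1/3)*x**3/2187 - 160*6**(1/3)*x**4/19683 + O(x**5)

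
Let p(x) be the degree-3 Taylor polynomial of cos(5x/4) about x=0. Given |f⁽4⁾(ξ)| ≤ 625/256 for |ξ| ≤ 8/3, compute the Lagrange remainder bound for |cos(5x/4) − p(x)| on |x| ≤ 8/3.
1250/243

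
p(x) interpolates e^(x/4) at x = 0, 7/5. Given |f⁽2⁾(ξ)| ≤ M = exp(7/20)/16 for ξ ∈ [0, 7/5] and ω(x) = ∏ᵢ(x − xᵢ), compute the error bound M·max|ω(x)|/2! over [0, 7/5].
49*exp(7/20)/3200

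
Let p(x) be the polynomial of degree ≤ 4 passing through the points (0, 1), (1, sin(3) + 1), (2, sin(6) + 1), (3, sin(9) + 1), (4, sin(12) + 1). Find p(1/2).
-5*sin(12)/128 + 7*sin(9)/32 - 35*sin(6)/64 + 35*sin(3)/32 + 1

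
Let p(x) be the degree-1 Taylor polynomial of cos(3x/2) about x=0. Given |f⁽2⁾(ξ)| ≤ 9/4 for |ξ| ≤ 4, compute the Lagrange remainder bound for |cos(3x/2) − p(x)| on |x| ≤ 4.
18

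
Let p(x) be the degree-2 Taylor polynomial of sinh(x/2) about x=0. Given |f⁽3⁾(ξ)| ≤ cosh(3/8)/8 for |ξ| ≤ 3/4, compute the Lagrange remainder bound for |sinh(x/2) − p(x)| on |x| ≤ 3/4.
9*cosh(3/8)/1024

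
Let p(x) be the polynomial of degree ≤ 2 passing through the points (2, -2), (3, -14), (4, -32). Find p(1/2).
19/4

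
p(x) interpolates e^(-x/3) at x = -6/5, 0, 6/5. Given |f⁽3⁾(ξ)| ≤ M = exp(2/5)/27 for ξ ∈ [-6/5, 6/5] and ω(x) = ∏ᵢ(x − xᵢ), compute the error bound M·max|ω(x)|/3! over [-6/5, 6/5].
8*sqrt(3)*exp(2/5)/3375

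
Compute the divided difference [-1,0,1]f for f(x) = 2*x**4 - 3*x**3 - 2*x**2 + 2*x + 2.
0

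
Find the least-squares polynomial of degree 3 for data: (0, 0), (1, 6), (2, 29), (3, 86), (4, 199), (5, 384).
-1/126 + (457/108)x + (-80/63)x² + (341/108)x³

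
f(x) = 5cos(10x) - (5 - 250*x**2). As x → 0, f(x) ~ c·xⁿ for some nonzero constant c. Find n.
4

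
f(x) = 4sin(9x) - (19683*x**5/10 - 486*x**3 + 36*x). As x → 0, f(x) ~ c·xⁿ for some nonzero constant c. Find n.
7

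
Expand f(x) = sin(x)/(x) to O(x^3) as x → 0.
1 - x**2/6 + O(x**3)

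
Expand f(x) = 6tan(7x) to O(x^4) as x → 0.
42*x + 686*x**3 + O(x**4)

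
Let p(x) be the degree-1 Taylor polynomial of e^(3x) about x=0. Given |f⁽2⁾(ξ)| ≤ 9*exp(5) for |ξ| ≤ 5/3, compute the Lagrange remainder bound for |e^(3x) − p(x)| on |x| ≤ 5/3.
25*exp(5)/2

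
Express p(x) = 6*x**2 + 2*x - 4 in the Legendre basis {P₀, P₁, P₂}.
(-2)P₀ + (2)P₁ + (4)P₂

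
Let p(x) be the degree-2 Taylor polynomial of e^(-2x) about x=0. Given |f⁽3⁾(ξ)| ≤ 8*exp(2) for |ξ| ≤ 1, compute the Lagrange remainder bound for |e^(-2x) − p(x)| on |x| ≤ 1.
4*exp(2)/3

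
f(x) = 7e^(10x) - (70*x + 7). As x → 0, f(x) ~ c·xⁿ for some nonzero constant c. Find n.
2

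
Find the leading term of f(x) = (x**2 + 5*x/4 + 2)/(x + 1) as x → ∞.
x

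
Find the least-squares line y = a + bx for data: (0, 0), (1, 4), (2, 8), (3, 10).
a = 2/5, b = 17/5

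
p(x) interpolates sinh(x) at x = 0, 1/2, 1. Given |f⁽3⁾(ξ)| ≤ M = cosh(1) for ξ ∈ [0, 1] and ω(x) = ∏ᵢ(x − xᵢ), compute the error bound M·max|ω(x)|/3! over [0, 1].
sqrt(3)*cosh(1)/216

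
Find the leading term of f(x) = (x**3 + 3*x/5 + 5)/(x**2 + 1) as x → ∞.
x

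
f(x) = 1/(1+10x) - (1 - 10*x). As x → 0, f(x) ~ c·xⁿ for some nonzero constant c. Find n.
2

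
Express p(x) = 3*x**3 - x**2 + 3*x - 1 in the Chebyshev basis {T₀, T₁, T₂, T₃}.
(-3/2)T₀ + (21/4)T₁ + (-1/2)T₂ + (3/4)T₃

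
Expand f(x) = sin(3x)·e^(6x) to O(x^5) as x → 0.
3*x + 18*x**2 + 99*x**3/2 + 81*x**4 + O(x**5)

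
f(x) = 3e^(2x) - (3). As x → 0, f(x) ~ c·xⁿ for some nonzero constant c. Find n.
1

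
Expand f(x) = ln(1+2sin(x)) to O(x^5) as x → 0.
2*x - 2*x**2 + 7*x**3/3 - 10*x**4/3 + O(x**5)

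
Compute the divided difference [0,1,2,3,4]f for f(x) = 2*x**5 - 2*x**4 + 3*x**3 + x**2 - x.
18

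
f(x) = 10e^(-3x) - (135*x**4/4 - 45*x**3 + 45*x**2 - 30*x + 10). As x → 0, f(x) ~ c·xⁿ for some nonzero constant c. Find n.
5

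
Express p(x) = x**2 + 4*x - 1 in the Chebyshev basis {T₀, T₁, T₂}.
(-1/2)T₀ + (4)T₁ + (1/2)T₂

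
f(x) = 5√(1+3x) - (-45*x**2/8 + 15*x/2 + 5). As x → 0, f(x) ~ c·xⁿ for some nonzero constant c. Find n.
3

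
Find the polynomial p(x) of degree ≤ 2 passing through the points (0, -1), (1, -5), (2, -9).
-4*x - 1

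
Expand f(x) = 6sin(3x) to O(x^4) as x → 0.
18*x - 27*x**3 + O(x**4)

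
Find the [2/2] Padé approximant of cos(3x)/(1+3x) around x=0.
(-21*x**2/4 + x/2 + 1)/(3*x**2/4 + 7*x/2 + 1)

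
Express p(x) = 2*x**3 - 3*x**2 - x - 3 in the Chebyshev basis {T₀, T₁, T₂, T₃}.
(-9/2)T₀ + (1/2)T₁ + (-3/2)T₂ + (1/2)T₃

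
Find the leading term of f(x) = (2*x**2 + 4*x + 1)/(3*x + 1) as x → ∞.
2*x/3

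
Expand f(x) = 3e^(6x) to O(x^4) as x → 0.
3 + 18*x + 54*x**2 + 108*x**3 + O(x**4)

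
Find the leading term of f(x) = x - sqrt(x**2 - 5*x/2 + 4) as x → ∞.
5/4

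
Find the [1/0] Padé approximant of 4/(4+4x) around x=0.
1 - x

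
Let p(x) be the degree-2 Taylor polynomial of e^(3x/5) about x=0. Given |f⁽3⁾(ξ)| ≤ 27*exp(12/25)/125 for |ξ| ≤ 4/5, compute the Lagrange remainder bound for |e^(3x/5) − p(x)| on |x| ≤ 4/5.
288*exp(12/25)/15625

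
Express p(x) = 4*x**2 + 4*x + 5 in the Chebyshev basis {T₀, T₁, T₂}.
(7)T₀ + (4)T₁ + (2)T₂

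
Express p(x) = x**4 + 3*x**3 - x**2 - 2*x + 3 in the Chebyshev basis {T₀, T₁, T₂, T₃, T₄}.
(23/8)T₀ + (1/4)T₁ + (3/4)T₃ + (1/8)T₄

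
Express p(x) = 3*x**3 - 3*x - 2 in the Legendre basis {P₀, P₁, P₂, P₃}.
(-2)P₀ + (-6/5)P₁ + (6/5)P₃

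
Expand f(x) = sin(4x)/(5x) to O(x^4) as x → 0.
4/5 - 32*x**2/15 + O(x**4)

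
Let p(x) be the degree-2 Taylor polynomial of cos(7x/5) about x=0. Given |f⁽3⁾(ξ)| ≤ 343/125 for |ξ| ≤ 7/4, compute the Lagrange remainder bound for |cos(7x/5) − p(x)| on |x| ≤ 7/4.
117649/48000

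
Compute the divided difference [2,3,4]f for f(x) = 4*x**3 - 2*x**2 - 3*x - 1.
34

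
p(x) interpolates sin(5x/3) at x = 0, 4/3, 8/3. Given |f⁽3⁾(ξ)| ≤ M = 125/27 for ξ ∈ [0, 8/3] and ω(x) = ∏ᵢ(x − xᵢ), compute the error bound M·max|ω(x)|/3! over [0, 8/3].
8000*sqrt(3)/19683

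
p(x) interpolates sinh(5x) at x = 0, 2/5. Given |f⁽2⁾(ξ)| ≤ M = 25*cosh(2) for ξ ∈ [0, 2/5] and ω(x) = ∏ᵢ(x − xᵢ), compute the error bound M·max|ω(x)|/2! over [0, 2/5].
cosh(2)/2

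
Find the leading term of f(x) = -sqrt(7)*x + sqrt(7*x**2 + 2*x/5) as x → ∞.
sqrt(7)/35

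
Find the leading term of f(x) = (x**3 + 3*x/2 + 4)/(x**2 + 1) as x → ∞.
x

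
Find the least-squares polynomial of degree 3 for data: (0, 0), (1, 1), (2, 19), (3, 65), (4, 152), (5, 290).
1/63 + (-1363/378)x + (667/252)x² + (209/108)x³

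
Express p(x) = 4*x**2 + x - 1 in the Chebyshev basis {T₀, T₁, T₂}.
T₀ + T₁ + (2)T₂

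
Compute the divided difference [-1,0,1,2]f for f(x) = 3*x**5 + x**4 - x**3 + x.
16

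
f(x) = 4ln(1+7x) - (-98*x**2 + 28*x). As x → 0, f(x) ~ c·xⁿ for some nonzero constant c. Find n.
3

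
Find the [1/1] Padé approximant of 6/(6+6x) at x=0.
1/(x + 1)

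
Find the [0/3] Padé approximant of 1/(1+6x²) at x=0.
1/(6*x**2 + 1)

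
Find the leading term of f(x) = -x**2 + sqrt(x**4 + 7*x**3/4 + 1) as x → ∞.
7*x/8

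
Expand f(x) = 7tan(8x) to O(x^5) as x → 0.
56*x + 3584*x**3/3 + O(x**5)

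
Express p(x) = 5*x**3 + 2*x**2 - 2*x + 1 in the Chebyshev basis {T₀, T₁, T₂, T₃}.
(2)T₀ + (7/4)T₁ + T₂ + (5/4)T₃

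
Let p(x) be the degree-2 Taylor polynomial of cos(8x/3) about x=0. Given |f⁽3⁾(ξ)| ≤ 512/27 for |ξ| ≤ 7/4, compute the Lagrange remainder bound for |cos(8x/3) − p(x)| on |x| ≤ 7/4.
1372/81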